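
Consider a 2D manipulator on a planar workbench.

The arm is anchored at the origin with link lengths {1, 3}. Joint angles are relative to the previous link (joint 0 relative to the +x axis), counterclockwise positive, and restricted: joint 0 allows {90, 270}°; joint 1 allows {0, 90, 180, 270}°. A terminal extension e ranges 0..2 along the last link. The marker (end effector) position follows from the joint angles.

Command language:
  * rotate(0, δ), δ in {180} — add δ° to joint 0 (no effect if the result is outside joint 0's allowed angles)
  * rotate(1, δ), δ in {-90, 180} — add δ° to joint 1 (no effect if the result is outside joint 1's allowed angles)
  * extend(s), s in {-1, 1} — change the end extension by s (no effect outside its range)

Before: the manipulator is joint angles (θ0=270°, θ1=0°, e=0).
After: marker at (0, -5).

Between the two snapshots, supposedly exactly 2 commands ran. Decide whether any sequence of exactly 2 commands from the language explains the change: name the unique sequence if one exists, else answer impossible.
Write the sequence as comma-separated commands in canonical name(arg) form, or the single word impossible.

extend(-1), extend(1)

key: running extend(1) before extend(-1) would end elsewhere — order is forced
from: joint angles (θ0=270°, θ1=0°, e=0)
t=1 extend(-1) ⇒ joint angles (θ0=270°, θ1=0°, e=0)
t=2 extend(1) ⇒ joint angles (θ0=270°, θ1=0°, e=1)
all 25 alternatives checked — unique.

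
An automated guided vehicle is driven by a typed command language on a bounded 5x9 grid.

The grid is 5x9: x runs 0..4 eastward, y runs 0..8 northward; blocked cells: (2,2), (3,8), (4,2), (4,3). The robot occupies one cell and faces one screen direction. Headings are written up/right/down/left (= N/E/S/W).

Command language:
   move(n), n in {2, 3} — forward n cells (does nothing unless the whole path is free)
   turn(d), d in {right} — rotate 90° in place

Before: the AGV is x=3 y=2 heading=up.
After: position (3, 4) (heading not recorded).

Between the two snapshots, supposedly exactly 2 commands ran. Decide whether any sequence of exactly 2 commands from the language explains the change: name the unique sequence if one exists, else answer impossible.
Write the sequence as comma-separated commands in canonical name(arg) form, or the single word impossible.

key: order matters: swapping move(2) and turn(right) lands elsewhere
t0: x=3 y=2 heading=up
[1] after move(2): x=3 y=4 heading=up
[2] after turn(right): x=3 y=4 heading=right
no rival 2-sequence matches.

move(2), turn(right)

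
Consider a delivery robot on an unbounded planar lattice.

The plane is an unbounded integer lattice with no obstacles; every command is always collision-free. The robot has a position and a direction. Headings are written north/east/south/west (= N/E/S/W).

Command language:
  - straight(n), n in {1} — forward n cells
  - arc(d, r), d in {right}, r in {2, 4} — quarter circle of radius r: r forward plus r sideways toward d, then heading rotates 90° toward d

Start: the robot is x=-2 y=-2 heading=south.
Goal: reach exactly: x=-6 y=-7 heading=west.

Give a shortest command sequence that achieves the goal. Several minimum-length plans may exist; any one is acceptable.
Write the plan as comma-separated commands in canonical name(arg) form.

straight(1), arc(right, 4)

t0: x=-2 y=-2 heading=south
step 1 (straight(1)): x=-2 y=-3 heading=south
step 2 (arc(right, 4)): x=-6 y=-7 heading=west
nothing shorter than 2 reaches the goal.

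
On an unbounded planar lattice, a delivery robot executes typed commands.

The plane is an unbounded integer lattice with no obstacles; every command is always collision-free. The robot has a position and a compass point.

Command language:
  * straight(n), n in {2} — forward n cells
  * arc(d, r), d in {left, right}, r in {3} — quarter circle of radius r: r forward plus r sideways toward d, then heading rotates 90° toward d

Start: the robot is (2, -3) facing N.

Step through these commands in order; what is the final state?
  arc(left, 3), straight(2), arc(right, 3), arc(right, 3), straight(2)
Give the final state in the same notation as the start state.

(-1, 6) facing E

t0: (2, -3) facing N
1. arc(left, 3) → (-1, 0) facing W
2. straight(2) → (-3, 0) facing W
3. arc(right, 3) → (-6, 3) facing N
4. arc(right, 3) → (-3, 6) facing E
5. straight(2) → (-1, 6) facing E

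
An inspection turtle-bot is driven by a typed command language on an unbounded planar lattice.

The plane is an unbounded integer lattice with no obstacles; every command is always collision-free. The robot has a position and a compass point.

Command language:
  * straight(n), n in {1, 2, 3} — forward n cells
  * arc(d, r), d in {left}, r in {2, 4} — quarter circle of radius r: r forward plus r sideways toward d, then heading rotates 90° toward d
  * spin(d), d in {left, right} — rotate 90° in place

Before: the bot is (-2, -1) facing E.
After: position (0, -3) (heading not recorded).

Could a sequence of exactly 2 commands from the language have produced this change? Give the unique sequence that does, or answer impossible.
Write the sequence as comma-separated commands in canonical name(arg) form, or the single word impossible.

spin(right), arc(left, 2)

key: order matters: swapping spin(right) and arc(left, 2) lands elsewhere
initial: (-2, -1) facing E
t=1 spin(right) ⇒ (-2, -1) facing S
t=2 arc(left, 2) ⇒ (0, -3) facing E
uniquely the one of 49 2-step routes that fits.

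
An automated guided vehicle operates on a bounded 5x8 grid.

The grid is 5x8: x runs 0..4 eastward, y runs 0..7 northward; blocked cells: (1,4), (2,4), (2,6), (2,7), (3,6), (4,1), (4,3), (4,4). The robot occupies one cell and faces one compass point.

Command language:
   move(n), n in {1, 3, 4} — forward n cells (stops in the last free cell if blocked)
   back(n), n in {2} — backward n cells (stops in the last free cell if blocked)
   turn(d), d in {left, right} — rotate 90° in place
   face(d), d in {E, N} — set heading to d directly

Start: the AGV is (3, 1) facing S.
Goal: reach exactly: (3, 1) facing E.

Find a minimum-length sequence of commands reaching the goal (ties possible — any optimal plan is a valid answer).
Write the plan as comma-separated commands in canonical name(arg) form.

turn(left)

begin: (3, 1) facing S
1. turn(left) → (3, 1) facing E
nothing shorter than 1 reaches the goal.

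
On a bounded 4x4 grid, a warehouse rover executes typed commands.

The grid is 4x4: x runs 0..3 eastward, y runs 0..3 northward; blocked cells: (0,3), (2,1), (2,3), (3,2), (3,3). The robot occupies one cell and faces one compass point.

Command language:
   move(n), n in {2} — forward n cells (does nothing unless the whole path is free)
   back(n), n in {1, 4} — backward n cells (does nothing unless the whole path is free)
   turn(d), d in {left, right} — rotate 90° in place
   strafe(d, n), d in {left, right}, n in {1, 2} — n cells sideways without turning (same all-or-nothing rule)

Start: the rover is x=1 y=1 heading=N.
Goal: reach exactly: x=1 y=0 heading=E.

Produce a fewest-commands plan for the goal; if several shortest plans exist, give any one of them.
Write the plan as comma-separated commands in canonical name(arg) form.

from: x=1 y=1 heading=N
1. back(1) → x=1 y=0 heading=N
2. turn(right) → x=1 y=0 heading=E
nothing shorter than 2 reaches the goal.

back(1), turn(right)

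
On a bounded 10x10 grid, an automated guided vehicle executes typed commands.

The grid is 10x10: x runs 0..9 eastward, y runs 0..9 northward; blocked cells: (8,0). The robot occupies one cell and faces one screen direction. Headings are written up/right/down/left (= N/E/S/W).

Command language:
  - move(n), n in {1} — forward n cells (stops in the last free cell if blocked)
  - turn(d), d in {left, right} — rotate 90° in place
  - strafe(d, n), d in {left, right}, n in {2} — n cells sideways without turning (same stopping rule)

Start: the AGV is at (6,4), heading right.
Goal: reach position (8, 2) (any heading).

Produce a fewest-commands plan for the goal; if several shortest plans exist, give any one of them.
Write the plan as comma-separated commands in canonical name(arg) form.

move(1), move(1), strafe(right, 2)

begin: at (6,4), heading right
1. move(1) → at (7,4), heading right
2. move(1) → at (8,4), heading right
3. strafe(right, 2) → at (8,2), heading right
minimal: 3 command(s), checked below 3.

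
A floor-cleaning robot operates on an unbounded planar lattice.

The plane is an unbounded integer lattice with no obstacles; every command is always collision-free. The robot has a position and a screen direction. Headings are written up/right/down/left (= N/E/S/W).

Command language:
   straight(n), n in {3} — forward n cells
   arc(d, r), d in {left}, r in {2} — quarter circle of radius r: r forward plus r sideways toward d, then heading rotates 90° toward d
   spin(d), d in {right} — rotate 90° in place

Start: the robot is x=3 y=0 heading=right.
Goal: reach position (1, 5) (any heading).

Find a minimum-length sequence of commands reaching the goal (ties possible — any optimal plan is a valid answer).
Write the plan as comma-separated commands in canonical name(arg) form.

initial: x=3 y=0 heading=right
t=1 arc(left, 2) ⇒ x=5 y=2 heading=up
t=2 straight(3) ⇒ x=5 y=5 heading=up
t=3 arc(left, 2) ⇒ x=3 y=7 heading=left
t=4 arc(left, 2) ⇒ x=1 y=5 heading=down
no 3-step plan works, so 4 is optimal.

arc(left, 2), straight(3), arc(left, 2), arc(left, 2)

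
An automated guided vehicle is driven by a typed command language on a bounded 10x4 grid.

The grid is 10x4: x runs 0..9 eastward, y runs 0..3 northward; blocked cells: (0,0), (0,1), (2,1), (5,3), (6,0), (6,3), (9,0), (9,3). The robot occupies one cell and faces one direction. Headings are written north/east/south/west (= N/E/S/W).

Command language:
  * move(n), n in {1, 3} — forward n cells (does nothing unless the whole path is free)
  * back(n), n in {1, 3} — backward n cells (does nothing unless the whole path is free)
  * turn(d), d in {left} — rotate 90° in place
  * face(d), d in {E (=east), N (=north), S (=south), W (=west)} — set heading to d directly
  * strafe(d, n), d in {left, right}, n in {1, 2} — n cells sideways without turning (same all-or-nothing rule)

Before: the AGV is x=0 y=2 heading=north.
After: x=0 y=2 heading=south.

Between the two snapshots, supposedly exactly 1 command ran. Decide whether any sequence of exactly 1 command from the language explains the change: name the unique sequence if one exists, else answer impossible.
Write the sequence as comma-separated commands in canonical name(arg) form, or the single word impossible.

face(S)

key: (0,2) unchanged — the single command moves nothing
start: x=0 y=2 heading=north
t=1 face(S) ⇒ x=0 y=2 heading=south
all 13 alternatives checked — unique.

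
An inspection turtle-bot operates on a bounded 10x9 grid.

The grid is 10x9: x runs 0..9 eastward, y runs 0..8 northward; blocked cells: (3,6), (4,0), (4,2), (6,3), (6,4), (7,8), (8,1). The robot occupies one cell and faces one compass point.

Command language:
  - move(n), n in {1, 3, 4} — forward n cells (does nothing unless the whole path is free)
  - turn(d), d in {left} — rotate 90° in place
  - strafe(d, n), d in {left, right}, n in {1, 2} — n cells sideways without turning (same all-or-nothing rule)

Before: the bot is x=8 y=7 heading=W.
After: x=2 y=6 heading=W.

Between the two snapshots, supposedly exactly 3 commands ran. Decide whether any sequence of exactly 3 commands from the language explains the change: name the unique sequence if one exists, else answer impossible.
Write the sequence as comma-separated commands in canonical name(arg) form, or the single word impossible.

move(3), move(3), strafe(left, 1)

key: still facing W at the end — nothing in the sequence rotates
initial: x=8 y=7 heading=W
step 1 (move(3)): x=5 y=7 heading=W
step 2 (move(3)): x=2 y=7 heading=W
step 3 (strafe(left, 1)): x=2 y=6 heading=W
no rival 3-sequence matches.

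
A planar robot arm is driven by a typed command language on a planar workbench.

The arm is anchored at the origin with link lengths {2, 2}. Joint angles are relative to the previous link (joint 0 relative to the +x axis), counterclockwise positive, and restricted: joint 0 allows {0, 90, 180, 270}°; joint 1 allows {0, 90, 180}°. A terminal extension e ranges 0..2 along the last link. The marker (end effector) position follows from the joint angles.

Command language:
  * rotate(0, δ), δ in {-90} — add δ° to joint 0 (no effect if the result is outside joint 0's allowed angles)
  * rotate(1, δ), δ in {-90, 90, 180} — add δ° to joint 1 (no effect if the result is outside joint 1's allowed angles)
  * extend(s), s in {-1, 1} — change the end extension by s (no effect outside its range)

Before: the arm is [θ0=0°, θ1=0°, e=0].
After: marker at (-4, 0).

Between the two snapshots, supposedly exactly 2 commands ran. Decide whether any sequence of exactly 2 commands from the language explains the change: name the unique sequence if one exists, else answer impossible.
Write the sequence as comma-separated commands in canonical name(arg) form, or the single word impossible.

rotate(0, -90), rotate(0, -90)

t0: [θ0=0°, θ1=0°, e=0]
1. rotate(0, -90) → [θ0=270°, θ1=0°, e=0]
2. rotate(0, -90) → [θ0=180°, θ1=0°, e=0]
uniquely the one of 36 2-step routes that fits.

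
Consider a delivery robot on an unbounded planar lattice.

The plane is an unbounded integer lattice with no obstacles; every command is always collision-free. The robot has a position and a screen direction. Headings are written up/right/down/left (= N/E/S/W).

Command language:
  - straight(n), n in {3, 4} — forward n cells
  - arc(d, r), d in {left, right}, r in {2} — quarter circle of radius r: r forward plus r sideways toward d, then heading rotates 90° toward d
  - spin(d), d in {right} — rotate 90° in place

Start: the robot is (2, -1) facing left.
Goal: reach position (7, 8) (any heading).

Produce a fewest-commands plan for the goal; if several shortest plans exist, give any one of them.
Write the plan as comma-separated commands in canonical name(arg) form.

arc(right, 2), arc(right, 2), straight(3), arc(left, 2), straight(3)

initial: (2, -1) facing left
t=1 arc(right, 2) ⇒ (0, 1) facing up
t=2 arc(right, 2) ⇒ (2, 3) facing right
t=3 straight(3) ⇒ (5, 3) facing right
t=4 arc(left, 2) ⇒ (7, 5) facing up
t=5 straight(3) ⇒ (7, 8) facing up
shorter routes all fall short; 5 is best.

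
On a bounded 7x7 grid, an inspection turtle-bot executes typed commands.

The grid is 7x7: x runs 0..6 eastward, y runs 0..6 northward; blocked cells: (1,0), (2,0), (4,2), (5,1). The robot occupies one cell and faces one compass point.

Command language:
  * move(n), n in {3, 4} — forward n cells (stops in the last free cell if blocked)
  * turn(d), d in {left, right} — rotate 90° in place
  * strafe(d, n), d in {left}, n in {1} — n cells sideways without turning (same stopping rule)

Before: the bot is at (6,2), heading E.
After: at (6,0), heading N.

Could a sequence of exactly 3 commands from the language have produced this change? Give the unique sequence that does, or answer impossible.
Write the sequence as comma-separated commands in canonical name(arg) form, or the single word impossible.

all 125 sequences checked — none match.

impossible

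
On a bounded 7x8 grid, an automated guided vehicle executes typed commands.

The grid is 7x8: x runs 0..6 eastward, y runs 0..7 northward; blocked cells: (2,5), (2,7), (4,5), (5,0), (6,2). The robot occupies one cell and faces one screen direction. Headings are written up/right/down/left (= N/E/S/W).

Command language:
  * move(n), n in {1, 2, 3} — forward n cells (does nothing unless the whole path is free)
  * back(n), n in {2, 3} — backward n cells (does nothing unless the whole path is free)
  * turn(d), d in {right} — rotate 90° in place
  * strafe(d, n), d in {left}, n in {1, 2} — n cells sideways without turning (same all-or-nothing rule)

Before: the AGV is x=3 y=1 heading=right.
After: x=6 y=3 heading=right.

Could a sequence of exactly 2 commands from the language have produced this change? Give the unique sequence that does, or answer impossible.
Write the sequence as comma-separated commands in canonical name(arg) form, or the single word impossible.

key: still facing E at the end — nothing in the sequence rotates
t0: x=3 y=1 heading=right
1. strafe(left, 2) → x=3 y=3 heading=right
2. move(3) → x=6 y=3 heading=right
all 64 alternatives checked — unique.

strafe(left, 2), move(3)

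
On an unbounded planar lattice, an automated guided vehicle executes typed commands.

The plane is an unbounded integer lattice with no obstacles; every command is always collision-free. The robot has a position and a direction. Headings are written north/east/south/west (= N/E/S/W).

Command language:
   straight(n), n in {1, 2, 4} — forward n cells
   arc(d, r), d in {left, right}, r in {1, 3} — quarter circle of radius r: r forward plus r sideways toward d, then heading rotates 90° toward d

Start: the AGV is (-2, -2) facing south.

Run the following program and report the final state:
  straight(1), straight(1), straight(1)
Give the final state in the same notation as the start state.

(-2, -5) facing south

begin: (-2, -2) facing south
1. straight(1) → (-2, -3) facing south
2. straight(1) → (-2, -4) facing south
3. straight(1) → (-2, -5) facing south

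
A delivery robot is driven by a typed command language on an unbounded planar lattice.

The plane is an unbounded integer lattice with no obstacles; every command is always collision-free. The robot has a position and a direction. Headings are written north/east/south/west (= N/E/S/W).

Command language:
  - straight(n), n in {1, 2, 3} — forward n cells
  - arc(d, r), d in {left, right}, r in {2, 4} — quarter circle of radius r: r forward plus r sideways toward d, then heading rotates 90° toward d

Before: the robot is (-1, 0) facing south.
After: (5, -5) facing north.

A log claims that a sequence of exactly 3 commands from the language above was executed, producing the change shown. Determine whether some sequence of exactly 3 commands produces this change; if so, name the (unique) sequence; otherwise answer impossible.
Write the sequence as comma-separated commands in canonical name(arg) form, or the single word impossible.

key: running arc(left, 2) before straight(3) would end elsewhere — order is forced
t0: (-1, 0) facing south
t=1 straight(3) ⇒ (-1, -3) facing south
t=2 arc(left, 4) ⇒ (3, -7) facing east
t=3 arc(left, 2) ⇒ (5, -5) facing north
no rival 3-sequence matches.

straight(3), arc(left, 4), arc(left, 2)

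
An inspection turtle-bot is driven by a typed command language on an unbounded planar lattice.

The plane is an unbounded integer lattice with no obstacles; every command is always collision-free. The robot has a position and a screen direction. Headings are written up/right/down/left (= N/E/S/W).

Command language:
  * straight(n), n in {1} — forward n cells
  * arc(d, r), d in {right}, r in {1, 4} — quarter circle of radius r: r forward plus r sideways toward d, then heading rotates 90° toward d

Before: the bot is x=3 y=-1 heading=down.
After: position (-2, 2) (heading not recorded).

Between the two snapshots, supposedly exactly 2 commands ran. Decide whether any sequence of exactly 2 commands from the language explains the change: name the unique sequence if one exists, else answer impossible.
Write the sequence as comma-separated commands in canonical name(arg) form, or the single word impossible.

arc(right, 1), arc(right, 4)

key: running arc(right, 4) before arc(right, 1) would end elsewhere — order is forced
from: x=3 y=-1 heading=down
1. arc(right, 1) → x=2 y=-2 heading=left
2. arc(right, 4) → x=-2 y=2 heading=up
no rival 2-sequence matches.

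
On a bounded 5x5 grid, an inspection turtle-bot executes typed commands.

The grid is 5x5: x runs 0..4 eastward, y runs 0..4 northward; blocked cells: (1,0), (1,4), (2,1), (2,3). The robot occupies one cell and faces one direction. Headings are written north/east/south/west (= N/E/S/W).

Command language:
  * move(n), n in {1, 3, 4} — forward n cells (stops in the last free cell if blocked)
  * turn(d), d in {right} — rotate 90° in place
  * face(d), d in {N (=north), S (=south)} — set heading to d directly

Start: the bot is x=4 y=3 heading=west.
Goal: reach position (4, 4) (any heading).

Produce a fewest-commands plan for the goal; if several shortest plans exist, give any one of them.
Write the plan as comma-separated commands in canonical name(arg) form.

face(N), move(3)

start: x=4 y=3 heading=west
t=1 face(N) ⇒ x=4 y=3 heading=north
t=2 move(3) ⇒ x=4 y=4 heading=north
no 1-step plan works, so 2 is optimal.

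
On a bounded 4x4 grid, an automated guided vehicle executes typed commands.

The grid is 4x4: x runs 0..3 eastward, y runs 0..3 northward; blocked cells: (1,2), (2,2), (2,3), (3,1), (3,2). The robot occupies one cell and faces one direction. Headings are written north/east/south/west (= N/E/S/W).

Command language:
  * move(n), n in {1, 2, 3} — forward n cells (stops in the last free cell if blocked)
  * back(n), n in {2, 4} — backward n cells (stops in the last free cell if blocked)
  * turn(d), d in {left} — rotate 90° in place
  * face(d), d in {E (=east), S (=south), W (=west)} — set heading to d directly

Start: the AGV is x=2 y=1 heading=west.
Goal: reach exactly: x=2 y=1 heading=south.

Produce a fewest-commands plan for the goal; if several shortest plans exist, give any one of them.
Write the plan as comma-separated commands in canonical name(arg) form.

turn(left)

from: x=2 y=1 heading=west
1. turn(left) → x=2 y=1 heading=south
shorter routes all fall short; 1 is best.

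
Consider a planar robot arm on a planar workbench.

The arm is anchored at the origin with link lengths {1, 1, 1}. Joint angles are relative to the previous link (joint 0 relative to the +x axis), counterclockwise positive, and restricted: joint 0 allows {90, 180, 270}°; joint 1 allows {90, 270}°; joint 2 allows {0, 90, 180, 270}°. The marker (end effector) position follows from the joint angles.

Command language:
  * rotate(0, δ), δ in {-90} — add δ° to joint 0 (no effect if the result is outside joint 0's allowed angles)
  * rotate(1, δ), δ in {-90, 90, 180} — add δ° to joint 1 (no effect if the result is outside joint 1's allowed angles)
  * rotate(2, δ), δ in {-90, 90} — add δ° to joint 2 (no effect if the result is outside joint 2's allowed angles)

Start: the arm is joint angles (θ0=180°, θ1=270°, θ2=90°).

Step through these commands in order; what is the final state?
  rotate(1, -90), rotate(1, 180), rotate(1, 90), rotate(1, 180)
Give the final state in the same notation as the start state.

joint angles (θ0=180°, θ1=270°, θ2=90°)

begin: joint angles (θ0=180°, θ1=270°, θ2=90°)
1. rotate(1, -90) → joint angles (θ0=180°, θ1=270°, θ2=90°)
2. rotate(1, 180) → joint angles (θ0=180°, θ1=90°, θ2=90°)
3. rotate(1, 90) → joint angles (θ0=180°, θ1=90°, θ2=90°)
4. rotate(1, 180) → joint angles (θ0=180°, θ1=270°, θ2=90°)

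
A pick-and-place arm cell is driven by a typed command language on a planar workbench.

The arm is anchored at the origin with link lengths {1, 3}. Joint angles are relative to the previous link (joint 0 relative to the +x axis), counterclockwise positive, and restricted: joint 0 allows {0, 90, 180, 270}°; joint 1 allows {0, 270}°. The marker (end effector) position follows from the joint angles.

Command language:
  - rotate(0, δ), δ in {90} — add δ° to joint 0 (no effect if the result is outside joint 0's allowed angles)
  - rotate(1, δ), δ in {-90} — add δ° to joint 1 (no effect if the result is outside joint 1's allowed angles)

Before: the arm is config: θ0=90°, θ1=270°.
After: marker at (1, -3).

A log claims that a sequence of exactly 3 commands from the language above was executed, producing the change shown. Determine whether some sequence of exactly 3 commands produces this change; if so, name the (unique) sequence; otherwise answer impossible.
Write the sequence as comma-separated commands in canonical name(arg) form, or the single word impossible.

t0: config: θ0=90°, θ1=270°
1. rotate(0, 90) → config: θ0=180°, θ1=270°
2. rotate(0, 90) → config: θ0=270°, θ1=270°
3. rotate(0, 90) → config: θ0=0°, θ1=270°
no rival 3-sequence matches.

rotate(0, 90), rotate(0, 90), rotate(0, 90)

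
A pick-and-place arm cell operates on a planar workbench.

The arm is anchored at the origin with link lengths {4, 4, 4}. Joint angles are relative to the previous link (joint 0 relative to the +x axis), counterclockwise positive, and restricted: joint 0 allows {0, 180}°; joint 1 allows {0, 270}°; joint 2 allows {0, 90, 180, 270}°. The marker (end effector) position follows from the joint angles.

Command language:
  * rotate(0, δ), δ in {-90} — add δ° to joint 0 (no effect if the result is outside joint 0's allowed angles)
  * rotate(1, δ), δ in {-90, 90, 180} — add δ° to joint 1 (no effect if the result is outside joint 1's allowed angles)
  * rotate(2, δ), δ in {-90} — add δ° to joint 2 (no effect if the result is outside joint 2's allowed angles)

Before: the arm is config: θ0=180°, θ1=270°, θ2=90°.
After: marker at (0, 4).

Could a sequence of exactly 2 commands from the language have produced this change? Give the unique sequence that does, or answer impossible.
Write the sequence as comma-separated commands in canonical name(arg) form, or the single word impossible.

from: config: θ0=180°, θ1=270°, θ2=90°
[1] after rotate(2, -90): config: θ0=180°, θ1=270°, θ2=0°
[2] after rotate(2, -90): config: θ0=180°, θ1=270°, θ2=270°
uniquely the one of 25 2-step routes that fits.

rotate(2, -90), rotate(2, -90)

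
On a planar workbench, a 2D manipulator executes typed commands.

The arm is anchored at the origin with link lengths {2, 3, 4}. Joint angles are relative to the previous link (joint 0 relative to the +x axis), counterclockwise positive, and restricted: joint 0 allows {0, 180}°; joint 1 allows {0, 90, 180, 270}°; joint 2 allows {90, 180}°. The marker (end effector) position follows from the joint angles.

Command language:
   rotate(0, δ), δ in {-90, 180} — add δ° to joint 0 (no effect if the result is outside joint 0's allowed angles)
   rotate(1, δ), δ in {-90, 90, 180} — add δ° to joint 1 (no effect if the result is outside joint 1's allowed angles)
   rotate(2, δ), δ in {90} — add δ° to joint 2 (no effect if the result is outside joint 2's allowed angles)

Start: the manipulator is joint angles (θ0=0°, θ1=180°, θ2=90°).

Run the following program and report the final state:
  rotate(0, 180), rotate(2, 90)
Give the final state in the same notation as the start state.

begin: joint angles (θ0=0°, θ1=180°, θ2=90°)
1. rotate(0, 180) → joint angles (θ0=180°, θ1=180°, θ2=90°)
2. rotate(2, 90) → joint angles (θ0=180°, θ1=180°, θ2=180°)

joint angles (θ0=180°, θ1=180°, θ2=180°)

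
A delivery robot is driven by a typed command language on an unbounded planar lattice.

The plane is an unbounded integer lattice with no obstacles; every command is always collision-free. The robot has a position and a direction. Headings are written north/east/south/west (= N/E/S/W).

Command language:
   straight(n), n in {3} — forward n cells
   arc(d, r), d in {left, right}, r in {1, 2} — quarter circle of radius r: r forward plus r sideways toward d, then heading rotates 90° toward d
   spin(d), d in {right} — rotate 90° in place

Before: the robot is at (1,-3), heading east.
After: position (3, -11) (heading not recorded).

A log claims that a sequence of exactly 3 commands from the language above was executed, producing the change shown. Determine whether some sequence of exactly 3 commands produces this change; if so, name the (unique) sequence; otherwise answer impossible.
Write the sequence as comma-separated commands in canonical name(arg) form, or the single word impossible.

arc(right, 2), straight(3), straight(3)

key: order matters: swapping arc(right, 2) and straight(3) lands elsewhere
from: at (1,-3), heading east
step 1 (arc(right, 2)): at (3,-5), heading south
step 2 (straight(3)): at (3,-8), heading south
step 3 (straight(3)): at (3,-11), heading south
no other 3-command option fits: unique.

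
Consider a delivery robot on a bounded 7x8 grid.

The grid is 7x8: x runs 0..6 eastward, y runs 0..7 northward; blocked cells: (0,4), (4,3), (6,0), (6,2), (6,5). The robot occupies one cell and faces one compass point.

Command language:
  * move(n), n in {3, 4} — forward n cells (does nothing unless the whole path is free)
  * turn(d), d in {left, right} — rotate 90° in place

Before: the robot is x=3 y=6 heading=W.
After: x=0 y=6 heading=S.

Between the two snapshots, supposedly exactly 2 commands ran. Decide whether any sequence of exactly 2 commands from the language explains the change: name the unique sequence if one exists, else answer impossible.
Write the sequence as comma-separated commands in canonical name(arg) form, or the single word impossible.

key: cell and facing (now S) both changed — the 2 commands mix motion and turning
t0: x=3 y=6 heading=W
step 1 (move(3)): x=0 y=6 heading=W
step 2 (turn(left)): x=0 y=6 heading=S
no other 2-command option fits: unique.

move(3), turn(left)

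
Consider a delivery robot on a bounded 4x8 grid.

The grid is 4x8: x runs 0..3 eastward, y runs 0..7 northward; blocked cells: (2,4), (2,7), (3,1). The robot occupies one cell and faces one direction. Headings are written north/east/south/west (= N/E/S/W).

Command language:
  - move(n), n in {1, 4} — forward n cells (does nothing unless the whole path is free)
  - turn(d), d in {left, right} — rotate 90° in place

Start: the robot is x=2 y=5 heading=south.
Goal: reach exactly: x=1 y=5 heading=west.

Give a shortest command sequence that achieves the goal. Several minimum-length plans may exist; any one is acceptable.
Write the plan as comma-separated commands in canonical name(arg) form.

turn(right), move(1)

start: x=2 y=5 heading=south
1. turn(right) → x=2 y=5 heading=west
2. move(1) → x=1 y=5 heading=west
nothing shorter than 2 reaches the goal.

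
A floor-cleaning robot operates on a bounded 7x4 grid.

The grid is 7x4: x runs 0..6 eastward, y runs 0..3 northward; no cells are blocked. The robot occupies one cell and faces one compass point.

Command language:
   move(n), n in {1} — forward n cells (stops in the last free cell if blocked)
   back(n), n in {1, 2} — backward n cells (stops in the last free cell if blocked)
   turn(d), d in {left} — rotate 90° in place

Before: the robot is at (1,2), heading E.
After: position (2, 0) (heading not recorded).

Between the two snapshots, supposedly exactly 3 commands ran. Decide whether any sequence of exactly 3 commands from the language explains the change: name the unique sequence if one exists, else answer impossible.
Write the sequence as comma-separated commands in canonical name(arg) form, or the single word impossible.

key: running back(2) before move(1) would end elsewhere — order is forced
begin: at (1,2), heading E
1. move(1) → at (2,2), heading E
2. turn(left) → at (2,2), heading N
3. back(2) → at (2,0), heading N
uniquely the one of 64 3-step routes that fits.

move(1), turn(left), back(2)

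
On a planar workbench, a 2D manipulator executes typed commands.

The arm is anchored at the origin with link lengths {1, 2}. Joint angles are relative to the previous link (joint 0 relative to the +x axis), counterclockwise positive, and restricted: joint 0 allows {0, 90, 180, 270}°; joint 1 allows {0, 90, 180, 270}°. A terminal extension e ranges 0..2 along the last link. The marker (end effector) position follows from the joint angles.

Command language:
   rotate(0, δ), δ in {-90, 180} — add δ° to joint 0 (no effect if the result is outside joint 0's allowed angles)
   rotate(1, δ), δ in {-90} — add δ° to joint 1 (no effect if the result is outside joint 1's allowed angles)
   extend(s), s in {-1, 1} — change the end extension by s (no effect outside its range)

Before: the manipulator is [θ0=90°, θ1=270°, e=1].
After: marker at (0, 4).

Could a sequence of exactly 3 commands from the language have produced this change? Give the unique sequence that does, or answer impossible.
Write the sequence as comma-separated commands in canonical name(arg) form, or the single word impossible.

initial: [θ0=90°, θ1=270°, e=1]
1. rotate(1, -90) → [θ0=90°, θ1=180°, e=1]
2. rotate(1, -90) → [θ0=90°, θ1=90°, e=1]
3. rotate(1, -90) → [θ0=90°, θ1=0°, e=1]
no rival 3-sequence matches.

rotate(1, -90), rotate(1, -90), rotate(1, -90)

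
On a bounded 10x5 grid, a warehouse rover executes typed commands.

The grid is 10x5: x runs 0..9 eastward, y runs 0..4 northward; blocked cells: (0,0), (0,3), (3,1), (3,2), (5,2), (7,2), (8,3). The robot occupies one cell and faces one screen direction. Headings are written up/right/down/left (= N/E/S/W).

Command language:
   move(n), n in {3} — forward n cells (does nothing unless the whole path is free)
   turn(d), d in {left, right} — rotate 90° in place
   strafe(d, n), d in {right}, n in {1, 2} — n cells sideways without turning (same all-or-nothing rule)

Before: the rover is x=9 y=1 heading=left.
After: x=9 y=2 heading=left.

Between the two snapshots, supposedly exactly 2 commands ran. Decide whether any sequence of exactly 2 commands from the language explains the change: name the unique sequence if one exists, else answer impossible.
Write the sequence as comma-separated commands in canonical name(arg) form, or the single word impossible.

key: move(3) would hit the blocked cell at (7,2), so it does nothing
initial: x=9 y=1 heading=left
step 1 (strafe(right, 1)): x=9 y=2 heading=left
step 2 (move(3)): x=9 y=2 heading=left
uniquely the one of 25 2-step routes that fits.

strafe(right, 1), move(3)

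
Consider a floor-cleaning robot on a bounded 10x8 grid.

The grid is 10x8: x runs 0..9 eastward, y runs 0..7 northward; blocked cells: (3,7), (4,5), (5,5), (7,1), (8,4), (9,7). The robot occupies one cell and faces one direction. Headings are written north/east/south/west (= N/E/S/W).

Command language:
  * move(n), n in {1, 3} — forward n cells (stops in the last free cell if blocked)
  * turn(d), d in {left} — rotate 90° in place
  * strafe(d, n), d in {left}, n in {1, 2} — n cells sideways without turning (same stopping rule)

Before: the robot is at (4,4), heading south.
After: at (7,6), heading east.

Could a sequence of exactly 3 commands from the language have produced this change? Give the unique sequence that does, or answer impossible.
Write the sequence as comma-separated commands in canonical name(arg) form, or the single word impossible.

turn(left), move(3), strafe(left, 2)

key: position moved to (7,6) AND the heading swung to E — translation plus rotation needed
initial: at (4,4), heading south
step 1 (turn(left)): at (4,4), heading east
step 2 (move(3)): at (7,4), heading east
step 3 (strafe(left, 2)): at (7,6), heading east
all 125 alternatives checked — unique.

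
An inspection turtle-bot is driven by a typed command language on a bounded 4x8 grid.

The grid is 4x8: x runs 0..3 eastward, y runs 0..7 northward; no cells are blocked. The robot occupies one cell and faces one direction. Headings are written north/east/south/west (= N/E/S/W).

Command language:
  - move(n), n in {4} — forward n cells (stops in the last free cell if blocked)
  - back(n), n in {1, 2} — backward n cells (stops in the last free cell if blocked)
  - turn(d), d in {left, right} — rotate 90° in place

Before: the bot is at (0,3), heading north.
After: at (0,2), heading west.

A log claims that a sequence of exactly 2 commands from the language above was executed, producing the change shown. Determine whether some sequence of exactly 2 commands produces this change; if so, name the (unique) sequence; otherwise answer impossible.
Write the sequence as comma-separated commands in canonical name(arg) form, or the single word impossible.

back(1), turn(left)

key: position moved to (0,2) AND the heading swung to W — translation plus rotation needed
start: at (0,3), heading north
step 1 (back(1)): at (0,2), heading north
step 2 (turn(left)): at (0,2), heading west
all 25 alternatives checked — unique.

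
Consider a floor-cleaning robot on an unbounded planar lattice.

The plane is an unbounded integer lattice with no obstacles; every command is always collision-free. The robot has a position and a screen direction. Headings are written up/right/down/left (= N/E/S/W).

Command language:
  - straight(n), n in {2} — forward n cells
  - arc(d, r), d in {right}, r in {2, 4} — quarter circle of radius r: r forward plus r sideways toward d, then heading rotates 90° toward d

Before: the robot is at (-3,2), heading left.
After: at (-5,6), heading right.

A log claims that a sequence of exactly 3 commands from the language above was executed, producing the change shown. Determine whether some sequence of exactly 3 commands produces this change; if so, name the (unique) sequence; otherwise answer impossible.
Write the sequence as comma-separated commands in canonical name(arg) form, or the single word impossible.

key: running arc(right, 2) before straight(2) would end elsewhere — order is forced
begin: at (-3,2), heading left
t=1 straight(2) ⇒ at (-5,2), heading left
t=2 arc(right, 2) ⇒ at (-7,4), heading up
t=3 arc(right, 2) ⇒ at (-5,6), heading right
uniquely the one of 27 3-step routes that fits.

straight(2), arc(right, 2), arc(right, 2)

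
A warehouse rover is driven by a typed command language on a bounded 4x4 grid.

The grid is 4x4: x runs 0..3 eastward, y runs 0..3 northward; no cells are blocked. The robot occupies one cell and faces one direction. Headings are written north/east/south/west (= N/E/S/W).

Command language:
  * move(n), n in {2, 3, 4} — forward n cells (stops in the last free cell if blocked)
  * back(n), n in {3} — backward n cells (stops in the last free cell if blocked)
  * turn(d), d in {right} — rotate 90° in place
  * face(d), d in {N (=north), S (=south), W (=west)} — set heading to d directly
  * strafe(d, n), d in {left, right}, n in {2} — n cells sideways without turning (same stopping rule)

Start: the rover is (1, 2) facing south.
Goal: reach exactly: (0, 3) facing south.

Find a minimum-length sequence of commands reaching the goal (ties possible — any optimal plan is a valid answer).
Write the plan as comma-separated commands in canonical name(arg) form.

back(3), strafe(right, 2)

start: (1, 2) facing south
[1] after back(3): (1, 3) facing south
[2] after strafe(right, 2): (0, 3) facing south
minimal: 2 command(s), checked below 2.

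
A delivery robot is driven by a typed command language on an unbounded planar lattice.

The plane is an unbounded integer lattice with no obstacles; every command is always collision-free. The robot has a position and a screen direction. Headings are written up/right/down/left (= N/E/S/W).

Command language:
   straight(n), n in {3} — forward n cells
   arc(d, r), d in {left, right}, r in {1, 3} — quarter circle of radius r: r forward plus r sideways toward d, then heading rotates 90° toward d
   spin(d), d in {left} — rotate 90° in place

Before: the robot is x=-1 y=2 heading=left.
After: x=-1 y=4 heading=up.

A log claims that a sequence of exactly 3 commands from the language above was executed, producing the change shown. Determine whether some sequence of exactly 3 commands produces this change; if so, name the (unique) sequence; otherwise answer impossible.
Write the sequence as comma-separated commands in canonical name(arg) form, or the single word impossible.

arc(right, 1), arc(right, 1), spin(left)

key: running spin(left) before arc(right, 1) would end elsewhere — order is forced
begin: x=-1 y=2 heading=left
t=1 arc(right, 1) ⇒ x=-2 y=3 heading=up
t=2 arc(right, 1) ⇒ x=-1 y=4 heading=right
t=3 spin(left) ⇒ x=-1 y=4 heading=up
uniquely the one of 216 3-step routes that fits.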